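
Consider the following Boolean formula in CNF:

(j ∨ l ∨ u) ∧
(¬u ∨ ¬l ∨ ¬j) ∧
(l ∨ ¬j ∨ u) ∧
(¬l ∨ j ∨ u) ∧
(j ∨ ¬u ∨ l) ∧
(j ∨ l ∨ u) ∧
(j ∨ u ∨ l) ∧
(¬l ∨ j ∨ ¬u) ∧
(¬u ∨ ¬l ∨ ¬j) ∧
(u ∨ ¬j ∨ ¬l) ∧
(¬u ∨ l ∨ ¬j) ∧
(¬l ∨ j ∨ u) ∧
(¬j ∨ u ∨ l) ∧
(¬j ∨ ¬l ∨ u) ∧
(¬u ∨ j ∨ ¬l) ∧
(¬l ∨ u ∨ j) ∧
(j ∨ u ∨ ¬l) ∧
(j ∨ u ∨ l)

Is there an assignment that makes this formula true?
No

No, the formula is not satisfiable.

No assignment of truth values to the variables can make all 18 clauses true simultaneously.

The formula is UNSAT (unsatisfiable).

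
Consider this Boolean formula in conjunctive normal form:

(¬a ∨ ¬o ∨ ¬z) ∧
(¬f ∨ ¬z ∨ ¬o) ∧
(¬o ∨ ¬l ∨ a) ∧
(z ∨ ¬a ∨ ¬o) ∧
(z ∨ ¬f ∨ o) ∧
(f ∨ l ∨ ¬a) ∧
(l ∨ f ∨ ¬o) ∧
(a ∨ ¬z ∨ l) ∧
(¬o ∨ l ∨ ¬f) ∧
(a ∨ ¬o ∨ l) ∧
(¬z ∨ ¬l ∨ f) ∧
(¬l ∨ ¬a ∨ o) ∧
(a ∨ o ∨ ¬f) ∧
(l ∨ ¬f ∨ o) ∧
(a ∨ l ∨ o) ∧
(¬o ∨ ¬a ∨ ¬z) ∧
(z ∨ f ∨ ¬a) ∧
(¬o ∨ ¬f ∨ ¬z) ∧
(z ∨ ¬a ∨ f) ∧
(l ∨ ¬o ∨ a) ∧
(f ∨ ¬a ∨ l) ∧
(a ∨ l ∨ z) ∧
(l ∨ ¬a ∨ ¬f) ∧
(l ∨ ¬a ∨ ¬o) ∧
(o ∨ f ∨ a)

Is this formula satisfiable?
No

No, the formula is not satisfiable.

No assignment of truth values to the variables can make all 25 clauses true simultaneously.

The formula is UNSAT (unsatisfiable).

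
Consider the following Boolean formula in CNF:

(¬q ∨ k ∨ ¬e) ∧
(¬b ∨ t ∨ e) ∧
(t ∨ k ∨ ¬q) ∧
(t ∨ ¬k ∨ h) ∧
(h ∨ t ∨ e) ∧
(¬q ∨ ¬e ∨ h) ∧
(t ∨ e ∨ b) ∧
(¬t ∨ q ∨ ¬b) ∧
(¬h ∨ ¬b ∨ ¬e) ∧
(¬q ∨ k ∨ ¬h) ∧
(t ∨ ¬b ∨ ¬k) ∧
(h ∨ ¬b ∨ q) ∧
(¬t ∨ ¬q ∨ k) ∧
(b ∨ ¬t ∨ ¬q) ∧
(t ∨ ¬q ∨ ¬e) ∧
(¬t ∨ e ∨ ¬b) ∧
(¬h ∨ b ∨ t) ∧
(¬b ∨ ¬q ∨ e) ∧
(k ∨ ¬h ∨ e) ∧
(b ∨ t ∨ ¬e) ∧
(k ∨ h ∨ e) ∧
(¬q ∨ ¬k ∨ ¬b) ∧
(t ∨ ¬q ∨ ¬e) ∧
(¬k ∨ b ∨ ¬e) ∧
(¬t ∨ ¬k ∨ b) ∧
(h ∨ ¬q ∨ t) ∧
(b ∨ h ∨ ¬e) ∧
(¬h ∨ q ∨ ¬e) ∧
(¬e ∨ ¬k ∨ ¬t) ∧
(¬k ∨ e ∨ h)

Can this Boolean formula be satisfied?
No

No, the formula is not satisfiable.

No assignment of truth values to the variables can make all 30 clauses true simultaneously.

The formula is UNSAT (unsatisfiable).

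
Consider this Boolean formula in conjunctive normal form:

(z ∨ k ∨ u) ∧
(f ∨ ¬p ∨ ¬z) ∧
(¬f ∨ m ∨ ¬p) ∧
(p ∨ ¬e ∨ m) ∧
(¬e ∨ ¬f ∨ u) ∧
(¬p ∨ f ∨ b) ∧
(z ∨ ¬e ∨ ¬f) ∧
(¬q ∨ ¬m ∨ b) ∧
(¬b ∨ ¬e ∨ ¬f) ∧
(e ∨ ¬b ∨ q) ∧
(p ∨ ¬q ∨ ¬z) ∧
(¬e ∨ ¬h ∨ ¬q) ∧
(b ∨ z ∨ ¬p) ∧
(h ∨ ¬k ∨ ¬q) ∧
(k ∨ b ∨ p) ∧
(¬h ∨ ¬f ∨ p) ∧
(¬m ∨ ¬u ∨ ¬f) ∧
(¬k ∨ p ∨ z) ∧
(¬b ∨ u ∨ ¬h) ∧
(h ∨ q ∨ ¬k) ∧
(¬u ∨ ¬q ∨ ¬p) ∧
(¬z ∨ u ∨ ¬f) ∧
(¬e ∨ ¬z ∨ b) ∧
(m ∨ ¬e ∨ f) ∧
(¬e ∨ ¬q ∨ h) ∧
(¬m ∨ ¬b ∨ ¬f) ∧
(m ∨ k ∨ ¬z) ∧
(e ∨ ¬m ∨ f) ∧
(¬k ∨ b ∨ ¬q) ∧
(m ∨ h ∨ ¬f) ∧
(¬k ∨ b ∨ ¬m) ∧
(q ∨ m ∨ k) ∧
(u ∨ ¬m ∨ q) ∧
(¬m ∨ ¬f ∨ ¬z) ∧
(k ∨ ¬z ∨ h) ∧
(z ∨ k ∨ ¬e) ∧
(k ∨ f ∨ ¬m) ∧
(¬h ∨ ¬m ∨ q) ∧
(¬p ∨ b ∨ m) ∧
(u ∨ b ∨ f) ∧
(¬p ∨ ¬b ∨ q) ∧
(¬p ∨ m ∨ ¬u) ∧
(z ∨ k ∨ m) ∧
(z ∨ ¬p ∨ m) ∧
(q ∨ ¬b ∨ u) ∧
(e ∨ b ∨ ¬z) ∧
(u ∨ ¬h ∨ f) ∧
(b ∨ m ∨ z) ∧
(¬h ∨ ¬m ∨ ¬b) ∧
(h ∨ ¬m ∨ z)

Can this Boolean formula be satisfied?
No

No, the formula is not satisfiable.

No assignment of truth values to the variables can make all 50 clauses true simultaneously.

The formula is UNSAT (unsatisfiable).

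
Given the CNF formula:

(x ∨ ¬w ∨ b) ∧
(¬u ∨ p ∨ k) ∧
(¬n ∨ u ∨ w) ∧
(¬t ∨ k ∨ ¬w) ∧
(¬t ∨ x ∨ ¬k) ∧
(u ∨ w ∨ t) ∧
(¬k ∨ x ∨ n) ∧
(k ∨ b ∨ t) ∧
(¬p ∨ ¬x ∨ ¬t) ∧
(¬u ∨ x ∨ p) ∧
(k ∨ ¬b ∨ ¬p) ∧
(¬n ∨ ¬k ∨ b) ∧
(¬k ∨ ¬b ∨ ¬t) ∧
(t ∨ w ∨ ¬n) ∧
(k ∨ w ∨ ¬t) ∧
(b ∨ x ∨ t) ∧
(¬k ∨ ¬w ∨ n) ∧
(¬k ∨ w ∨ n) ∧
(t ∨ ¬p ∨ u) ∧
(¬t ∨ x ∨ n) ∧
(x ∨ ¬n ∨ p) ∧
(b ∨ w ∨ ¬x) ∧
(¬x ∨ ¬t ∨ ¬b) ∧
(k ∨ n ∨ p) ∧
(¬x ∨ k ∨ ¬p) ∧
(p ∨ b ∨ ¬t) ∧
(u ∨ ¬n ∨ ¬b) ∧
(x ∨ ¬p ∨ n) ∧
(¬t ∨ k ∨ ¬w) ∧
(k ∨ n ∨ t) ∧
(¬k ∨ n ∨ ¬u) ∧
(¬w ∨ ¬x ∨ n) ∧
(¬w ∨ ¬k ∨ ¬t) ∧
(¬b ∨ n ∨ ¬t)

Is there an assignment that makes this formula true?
Yes

Yes, the formula is satisfiable.

One satisfying assignment is: x=True, t=False, w=True, b=True, k=True, p=False, n=True, u=True

Verification: With this assignment, all 34 clauses evaluate to true.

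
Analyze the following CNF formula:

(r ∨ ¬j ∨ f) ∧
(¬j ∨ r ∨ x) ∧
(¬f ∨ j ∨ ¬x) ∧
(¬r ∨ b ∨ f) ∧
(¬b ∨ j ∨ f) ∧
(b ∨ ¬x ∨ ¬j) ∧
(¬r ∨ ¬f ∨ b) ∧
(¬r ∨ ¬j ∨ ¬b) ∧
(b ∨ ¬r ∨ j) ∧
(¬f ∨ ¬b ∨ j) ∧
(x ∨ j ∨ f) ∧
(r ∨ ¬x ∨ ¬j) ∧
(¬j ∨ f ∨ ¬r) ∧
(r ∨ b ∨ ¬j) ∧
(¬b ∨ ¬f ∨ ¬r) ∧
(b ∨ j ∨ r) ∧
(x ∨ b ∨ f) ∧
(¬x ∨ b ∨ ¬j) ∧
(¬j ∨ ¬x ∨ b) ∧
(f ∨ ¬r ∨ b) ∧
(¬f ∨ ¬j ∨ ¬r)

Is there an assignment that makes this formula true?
No

No, the formula is not satisfiable.

No assignment of truth values to the variables can make all 21 clauses true simultaneously.

The formula is UNSAT (unsatisfiable).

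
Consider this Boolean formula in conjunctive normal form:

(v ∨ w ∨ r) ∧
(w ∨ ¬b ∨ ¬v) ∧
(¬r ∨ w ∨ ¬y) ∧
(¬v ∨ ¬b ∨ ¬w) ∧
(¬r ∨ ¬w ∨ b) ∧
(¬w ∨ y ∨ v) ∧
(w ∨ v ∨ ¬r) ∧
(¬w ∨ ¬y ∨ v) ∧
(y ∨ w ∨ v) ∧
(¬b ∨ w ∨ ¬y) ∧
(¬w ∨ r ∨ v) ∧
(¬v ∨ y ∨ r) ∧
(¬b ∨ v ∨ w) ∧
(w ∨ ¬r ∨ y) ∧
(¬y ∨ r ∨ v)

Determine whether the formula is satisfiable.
Yes

Yes, the formula is satisfiable.

One satisfying assignment is: v=True, w=False, r=False, y=True, b=False

Verification: With this assignment, all 15 clauses evaluate to true.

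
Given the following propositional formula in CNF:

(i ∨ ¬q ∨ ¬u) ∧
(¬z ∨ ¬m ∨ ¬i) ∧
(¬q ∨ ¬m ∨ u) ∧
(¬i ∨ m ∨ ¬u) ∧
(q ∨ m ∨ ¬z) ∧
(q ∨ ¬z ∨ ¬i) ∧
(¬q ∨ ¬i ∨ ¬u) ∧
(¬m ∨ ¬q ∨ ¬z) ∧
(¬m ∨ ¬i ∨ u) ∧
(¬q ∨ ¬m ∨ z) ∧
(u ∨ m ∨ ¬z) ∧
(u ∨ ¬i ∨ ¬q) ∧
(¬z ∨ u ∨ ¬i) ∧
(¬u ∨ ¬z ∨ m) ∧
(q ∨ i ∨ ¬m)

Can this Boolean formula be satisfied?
Yes

Yes, the formula is satisfiable.

One satisfying assignment is: q=False, u=False, z=False, i=False, m=False

Verification: With this assignment, all 15 clauses evaluate to true.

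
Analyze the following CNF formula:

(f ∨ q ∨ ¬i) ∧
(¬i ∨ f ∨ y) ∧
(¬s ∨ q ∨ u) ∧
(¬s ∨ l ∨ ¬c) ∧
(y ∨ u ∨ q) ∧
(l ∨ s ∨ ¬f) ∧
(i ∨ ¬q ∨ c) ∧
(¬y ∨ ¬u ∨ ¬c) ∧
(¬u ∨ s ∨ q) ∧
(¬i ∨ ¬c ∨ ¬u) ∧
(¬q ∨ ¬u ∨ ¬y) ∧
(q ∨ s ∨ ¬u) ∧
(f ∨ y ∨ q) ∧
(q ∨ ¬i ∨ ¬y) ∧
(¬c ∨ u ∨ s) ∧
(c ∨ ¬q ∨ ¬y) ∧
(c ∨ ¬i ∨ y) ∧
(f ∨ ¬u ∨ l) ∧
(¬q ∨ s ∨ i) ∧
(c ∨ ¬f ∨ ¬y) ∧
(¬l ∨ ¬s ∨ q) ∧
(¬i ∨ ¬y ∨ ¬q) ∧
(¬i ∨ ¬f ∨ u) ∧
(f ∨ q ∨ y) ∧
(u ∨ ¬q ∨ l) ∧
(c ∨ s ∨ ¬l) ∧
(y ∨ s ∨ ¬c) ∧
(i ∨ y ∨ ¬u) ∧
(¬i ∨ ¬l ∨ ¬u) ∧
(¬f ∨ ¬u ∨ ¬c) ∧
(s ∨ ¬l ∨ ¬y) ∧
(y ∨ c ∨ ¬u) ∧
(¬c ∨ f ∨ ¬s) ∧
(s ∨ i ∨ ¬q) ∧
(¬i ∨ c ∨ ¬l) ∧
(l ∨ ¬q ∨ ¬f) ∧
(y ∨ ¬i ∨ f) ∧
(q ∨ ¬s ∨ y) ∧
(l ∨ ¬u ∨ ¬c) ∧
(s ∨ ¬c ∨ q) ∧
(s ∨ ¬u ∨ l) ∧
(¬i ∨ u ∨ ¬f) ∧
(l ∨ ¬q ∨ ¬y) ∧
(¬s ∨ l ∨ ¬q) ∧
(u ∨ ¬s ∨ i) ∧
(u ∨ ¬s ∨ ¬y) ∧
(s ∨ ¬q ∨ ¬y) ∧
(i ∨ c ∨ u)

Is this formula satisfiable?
No

No, the formula is not satisfiable.

No assignment of truth values to the variables can make all 48 clauses true simultaneously.

The formula is UNSAT (unsatisfiable).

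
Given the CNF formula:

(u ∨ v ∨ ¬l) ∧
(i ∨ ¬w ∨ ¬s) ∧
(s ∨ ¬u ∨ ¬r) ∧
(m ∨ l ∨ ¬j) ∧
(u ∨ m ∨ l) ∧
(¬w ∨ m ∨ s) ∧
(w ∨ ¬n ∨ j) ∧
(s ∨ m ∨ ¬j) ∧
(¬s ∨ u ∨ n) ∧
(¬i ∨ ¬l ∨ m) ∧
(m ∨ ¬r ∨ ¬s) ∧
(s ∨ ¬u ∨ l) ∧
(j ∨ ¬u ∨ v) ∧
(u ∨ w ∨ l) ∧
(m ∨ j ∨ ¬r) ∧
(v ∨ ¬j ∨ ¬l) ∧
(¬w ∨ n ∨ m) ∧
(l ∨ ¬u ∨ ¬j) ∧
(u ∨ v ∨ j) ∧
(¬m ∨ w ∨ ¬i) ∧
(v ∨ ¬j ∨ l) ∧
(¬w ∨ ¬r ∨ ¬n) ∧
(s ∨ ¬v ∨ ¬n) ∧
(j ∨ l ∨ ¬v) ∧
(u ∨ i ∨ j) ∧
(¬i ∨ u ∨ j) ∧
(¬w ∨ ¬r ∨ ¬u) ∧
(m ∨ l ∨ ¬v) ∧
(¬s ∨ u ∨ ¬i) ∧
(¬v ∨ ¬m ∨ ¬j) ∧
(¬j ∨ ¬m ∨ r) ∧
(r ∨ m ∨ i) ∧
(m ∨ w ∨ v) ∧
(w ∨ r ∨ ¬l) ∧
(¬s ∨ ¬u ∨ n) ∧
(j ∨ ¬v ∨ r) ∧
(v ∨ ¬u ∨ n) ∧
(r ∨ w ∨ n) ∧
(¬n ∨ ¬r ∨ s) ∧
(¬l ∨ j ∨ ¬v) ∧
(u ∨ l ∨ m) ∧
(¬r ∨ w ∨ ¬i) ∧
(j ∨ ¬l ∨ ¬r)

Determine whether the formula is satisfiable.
No

No, the formula is not satisfiable.

No assignment of truth values to the variables can make all 43 clauses true simultaneously.

The formula is UNSAT (unsatisfiable).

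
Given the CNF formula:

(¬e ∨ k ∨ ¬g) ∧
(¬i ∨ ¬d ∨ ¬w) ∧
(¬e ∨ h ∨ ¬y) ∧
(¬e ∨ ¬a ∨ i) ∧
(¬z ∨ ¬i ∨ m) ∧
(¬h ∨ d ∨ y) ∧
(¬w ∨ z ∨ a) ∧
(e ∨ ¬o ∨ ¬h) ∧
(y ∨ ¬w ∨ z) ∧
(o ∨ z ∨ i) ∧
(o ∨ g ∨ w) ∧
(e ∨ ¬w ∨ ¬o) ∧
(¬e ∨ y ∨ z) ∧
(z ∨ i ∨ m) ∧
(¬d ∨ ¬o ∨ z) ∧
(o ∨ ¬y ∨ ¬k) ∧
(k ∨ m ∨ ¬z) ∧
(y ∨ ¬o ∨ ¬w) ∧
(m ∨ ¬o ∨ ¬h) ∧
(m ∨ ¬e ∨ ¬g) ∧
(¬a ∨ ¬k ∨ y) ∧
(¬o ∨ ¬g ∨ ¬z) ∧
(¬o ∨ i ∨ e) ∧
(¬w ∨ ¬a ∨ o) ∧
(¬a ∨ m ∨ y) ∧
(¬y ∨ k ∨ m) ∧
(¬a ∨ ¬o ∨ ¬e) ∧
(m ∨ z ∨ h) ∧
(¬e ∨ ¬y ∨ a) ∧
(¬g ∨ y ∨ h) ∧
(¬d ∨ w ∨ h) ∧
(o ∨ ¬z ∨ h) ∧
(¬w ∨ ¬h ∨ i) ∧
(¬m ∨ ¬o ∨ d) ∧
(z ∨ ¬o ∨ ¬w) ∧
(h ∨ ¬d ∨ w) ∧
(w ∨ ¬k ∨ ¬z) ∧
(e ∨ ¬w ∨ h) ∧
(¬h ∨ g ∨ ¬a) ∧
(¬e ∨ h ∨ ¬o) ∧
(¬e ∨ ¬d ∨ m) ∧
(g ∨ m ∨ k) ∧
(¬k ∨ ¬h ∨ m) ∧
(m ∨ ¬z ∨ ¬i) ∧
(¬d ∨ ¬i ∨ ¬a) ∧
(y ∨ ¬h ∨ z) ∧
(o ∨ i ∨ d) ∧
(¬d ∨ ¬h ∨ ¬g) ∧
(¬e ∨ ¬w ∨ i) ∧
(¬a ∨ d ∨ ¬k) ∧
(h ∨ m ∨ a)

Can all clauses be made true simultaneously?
Yes

Yes, the formula is satisfiable.

One satisfying assignment is: y=True, o=False, z=False, h=False, a=False, k=False, w=False, m=True, g=True, i=True, d=False, e=False

Verification: With this assignment, all 51 clauses evaluate to true.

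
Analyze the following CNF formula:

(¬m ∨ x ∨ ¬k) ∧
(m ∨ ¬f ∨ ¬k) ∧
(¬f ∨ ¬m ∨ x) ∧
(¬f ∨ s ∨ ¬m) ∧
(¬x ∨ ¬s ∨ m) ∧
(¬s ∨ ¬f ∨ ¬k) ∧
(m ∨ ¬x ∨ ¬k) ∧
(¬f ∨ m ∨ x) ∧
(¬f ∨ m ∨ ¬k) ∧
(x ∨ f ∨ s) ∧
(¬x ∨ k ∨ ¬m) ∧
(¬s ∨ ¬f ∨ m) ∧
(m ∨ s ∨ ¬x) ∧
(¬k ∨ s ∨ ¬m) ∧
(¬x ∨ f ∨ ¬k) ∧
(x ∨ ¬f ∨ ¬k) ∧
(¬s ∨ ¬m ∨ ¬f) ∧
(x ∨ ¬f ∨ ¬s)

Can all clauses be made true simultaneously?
Yes

Yes, the formula is satisfiable.

One satisfying assignment is: x=False, k=False, f=False, m=False, s=True

Verification: With this assignment, all 18 clauses evaluate to true.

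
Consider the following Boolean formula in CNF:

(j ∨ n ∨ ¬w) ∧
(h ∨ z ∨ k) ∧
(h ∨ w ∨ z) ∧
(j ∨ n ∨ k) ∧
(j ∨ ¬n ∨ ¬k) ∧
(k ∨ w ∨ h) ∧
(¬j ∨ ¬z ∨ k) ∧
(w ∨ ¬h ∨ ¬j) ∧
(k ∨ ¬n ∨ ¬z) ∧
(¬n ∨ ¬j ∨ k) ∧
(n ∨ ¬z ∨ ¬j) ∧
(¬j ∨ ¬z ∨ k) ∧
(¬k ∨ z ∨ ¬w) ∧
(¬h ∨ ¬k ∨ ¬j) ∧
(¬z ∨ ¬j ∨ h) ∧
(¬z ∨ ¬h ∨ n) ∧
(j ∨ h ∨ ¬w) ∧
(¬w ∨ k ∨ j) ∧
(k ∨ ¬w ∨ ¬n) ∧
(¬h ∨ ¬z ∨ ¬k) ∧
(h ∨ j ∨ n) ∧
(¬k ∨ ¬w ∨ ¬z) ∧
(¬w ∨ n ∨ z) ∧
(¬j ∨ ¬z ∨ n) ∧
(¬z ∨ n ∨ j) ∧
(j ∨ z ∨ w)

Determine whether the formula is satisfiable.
No

No, the formula is not satisfiable.

No assignment of truth values to the variables can make all 26 clauses true simultaneously.

The formula is UNSAT (unsatisfiable).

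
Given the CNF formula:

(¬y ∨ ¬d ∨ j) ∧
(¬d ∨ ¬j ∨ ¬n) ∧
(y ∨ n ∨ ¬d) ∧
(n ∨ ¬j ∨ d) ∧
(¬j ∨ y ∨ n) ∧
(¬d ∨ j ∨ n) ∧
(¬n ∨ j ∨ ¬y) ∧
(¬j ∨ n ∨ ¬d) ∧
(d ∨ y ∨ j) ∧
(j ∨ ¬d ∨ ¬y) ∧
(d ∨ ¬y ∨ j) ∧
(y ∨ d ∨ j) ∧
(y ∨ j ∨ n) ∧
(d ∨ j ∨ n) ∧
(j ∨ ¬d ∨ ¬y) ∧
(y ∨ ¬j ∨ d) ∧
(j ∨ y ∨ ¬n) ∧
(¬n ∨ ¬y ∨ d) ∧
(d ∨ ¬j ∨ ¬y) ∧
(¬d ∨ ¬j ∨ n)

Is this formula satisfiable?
No

No, the formula is not satisfiable.

No assignment of truth values to the variables can make all 20 clauses true simultaneously.

The formula is UNSAT (unsatisfiable).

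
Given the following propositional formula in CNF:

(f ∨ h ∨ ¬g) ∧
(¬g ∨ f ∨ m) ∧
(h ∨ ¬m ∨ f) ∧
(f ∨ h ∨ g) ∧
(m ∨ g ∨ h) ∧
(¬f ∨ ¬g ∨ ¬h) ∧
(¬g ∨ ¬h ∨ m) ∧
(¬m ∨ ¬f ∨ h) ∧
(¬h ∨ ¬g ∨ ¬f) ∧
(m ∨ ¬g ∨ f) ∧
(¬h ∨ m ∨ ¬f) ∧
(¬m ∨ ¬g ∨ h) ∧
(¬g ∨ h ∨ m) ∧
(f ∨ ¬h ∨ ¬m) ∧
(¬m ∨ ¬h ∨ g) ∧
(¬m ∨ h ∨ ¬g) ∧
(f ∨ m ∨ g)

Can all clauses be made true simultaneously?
No

No, the formula is not satisfiable.

No assignment of truth values to the variables can make all 17 clauses true simultaneously.

The formula is UNSAT (unsatisfiable).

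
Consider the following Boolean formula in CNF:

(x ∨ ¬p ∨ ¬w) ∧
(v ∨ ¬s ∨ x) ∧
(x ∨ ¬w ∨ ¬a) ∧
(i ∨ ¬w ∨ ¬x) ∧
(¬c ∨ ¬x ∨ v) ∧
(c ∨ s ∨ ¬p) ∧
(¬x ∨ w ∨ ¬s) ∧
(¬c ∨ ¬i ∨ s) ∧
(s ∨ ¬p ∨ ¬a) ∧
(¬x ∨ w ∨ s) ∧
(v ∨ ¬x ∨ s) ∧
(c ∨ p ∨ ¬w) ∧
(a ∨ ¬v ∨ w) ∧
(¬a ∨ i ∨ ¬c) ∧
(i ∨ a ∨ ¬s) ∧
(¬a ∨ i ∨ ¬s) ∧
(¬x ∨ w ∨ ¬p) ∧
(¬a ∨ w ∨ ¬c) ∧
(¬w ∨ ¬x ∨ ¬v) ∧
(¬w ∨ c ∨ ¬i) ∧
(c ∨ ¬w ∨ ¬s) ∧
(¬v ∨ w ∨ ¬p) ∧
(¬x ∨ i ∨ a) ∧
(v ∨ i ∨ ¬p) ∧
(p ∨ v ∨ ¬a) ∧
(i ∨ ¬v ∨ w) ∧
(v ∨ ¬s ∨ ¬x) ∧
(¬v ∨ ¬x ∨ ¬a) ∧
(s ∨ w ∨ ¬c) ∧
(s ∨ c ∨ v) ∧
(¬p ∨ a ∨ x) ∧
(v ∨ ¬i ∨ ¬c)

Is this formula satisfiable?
Yes

Yes, the formula is satisfiable.

One satisfying assignment is: w=True, s=False, x=False, v=False, p=False, c=True, i=False, a=False

Verification: With this assignment, all 32 clauses evaluate to true.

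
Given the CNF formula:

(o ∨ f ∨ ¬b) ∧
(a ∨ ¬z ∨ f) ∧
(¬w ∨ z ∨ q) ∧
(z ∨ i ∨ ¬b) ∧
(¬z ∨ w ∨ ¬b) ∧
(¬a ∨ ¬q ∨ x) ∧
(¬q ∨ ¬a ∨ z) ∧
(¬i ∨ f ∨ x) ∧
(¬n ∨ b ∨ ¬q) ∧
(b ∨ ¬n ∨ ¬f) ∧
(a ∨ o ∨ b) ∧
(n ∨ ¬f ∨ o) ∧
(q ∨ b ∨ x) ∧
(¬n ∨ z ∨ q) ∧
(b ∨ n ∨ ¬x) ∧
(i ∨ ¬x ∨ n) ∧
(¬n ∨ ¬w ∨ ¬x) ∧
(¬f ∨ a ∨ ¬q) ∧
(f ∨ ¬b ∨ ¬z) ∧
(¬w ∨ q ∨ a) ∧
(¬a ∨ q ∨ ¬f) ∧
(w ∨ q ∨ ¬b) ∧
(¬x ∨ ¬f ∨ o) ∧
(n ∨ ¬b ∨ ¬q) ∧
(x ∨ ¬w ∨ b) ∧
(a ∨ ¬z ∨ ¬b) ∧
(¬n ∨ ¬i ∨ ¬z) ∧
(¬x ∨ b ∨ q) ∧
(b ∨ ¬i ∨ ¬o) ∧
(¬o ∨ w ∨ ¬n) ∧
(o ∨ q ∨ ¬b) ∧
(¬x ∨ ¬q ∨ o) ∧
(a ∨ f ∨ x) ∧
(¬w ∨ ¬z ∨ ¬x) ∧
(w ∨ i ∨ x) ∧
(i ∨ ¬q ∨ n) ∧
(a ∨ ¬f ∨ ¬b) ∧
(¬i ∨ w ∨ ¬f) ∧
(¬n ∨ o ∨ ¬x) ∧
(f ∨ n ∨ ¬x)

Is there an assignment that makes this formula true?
No

No, the formula is not satisfiable.

No assignment of truth values to the variables can make all 40 clauses true simultaneously.

The formula is UNSAT (unsatisfiable).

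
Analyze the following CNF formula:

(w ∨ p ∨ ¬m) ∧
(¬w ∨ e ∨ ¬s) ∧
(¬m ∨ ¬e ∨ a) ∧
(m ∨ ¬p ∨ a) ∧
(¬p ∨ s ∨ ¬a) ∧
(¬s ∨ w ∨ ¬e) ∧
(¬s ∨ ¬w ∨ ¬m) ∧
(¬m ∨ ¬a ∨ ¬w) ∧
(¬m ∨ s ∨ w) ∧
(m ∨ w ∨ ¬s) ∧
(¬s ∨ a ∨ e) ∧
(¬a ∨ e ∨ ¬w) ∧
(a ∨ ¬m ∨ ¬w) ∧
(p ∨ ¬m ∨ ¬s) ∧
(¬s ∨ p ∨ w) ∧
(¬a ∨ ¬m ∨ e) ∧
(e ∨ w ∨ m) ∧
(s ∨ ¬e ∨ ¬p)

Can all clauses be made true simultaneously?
Yes

Yes, the formula is satisfiable.

One satisfying assignment is: s=False, p=False, m=False, w=True, a=False, e=False

Verification: With this assignment, all 18 clauses evaluate to true.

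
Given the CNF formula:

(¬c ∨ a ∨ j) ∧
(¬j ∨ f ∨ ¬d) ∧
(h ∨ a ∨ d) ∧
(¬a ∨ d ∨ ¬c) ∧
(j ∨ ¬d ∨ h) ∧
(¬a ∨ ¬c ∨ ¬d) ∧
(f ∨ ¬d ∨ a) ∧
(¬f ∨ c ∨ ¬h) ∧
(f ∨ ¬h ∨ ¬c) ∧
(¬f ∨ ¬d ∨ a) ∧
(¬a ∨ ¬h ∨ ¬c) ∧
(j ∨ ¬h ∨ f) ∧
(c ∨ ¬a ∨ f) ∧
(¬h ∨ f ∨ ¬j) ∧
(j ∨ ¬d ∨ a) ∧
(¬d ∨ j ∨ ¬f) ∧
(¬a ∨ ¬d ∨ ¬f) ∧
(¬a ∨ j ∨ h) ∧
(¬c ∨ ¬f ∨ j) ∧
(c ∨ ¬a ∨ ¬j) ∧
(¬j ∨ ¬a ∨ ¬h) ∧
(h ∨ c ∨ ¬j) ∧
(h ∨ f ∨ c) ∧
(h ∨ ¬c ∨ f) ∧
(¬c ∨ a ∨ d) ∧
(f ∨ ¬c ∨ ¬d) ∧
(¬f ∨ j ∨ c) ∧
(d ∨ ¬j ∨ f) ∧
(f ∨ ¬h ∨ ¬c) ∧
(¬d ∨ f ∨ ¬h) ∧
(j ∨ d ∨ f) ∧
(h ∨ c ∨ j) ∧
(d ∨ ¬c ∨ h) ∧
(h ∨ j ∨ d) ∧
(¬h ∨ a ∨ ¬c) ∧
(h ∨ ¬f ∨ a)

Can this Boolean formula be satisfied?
No

No, the formula is not satisfiable.

No assignment of truth values to the variables can make all 36 clauses true simultaneously.

The formula is UNSAT (unsatisfiable).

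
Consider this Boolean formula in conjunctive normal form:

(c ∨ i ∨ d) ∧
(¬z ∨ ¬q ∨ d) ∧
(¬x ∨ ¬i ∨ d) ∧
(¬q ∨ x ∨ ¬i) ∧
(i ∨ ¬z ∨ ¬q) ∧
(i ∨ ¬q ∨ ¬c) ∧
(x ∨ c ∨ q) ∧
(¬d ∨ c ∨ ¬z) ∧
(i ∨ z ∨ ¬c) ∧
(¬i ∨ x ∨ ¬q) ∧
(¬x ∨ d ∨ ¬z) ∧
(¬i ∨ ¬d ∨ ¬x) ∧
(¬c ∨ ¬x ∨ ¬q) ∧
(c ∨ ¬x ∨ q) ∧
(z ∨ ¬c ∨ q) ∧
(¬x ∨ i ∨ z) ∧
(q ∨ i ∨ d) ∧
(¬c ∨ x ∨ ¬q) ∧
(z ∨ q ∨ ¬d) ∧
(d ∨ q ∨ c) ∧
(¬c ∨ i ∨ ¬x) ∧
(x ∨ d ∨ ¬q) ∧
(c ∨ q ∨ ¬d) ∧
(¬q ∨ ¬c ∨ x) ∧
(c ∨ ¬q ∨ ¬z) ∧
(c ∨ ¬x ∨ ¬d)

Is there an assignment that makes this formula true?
Yes

Yes, the formula is satisfiable.

One satisfying assignment is: d=True, z=False, c=False, q=True, i=False, x=False

Verification: With this assignment, all 26 clauses evaluate to true.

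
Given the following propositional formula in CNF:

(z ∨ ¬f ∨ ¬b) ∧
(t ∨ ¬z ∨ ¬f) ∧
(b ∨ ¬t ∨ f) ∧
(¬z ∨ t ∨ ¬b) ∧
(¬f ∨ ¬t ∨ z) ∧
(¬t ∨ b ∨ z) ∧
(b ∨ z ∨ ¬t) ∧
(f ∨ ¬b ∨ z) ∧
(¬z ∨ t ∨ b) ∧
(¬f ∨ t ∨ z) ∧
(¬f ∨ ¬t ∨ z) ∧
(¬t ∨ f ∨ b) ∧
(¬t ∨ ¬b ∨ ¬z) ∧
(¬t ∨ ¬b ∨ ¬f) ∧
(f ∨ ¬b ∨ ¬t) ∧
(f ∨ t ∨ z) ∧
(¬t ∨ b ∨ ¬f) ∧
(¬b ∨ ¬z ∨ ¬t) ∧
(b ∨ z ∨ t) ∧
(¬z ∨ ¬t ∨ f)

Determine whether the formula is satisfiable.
No

No, the formula is not satisfiable.

No assignment of truth values to the variables can make all 20 clauses true simultaneously.

The formula is UNSAT (unsatisfiable).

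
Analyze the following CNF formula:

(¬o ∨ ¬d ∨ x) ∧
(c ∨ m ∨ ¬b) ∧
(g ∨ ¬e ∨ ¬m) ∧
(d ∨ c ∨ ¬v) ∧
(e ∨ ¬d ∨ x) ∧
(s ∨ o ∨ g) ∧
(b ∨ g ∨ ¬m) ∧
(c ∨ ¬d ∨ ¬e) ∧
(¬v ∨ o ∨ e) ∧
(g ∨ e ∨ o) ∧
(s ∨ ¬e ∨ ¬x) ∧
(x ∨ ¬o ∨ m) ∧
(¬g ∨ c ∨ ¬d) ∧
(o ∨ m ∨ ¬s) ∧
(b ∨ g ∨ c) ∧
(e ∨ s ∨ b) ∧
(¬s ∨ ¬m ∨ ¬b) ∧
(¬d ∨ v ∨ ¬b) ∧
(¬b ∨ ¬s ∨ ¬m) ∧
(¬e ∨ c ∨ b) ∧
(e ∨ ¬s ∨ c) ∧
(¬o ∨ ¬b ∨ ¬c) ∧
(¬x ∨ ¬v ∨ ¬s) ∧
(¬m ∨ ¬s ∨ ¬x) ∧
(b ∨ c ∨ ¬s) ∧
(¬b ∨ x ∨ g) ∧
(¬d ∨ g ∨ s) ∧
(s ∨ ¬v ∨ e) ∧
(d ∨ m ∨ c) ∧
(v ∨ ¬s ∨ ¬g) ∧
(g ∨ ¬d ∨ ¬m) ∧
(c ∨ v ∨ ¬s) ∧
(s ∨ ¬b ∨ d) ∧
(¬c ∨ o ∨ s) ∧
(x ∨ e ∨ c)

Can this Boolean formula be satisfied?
Yes

Yes, the formula is satisfiable.

One satisfying assignment is: s=True, g=False, b=False, d=False, o=True, e=False, x=True, c=True, m=False, v=False

Verification: With this assignment, all 35 clauses evaluate to true.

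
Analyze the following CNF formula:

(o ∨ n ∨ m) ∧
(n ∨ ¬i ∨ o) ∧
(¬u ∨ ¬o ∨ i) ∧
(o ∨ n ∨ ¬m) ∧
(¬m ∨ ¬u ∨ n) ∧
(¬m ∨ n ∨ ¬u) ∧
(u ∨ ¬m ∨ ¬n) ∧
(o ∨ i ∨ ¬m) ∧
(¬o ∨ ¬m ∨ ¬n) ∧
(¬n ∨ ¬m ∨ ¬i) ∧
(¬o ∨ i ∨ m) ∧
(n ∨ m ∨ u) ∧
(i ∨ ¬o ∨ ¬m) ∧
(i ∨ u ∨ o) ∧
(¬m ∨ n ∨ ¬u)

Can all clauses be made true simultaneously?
Yes

Yes, the formula is satisfiable.

One satisfying assignment is: n=True, u=False, o=False, i=True, m=False

Verification: With this assignment, all 15 clauses evaluate to true.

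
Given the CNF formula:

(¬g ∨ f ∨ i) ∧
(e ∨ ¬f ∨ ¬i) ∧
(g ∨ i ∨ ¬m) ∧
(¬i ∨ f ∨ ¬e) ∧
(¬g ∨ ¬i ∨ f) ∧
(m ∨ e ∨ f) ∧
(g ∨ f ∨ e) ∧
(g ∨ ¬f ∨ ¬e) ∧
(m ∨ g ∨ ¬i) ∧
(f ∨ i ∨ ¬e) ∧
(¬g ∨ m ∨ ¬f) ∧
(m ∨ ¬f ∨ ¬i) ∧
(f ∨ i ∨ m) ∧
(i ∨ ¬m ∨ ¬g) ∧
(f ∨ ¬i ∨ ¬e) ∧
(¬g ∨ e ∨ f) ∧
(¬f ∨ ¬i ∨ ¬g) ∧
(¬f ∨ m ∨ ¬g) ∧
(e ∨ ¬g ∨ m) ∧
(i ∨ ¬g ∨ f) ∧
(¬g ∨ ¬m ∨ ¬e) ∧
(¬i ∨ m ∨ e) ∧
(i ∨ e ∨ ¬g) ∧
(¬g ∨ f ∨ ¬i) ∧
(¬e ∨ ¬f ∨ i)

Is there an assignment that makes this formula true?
Yes

Yes, the formula is satisfiable.

One satisfying assignment is: f=True, i=False, g=False, m=False, e=False

Verification: With this assignment, all 25 clauses evaluate to true.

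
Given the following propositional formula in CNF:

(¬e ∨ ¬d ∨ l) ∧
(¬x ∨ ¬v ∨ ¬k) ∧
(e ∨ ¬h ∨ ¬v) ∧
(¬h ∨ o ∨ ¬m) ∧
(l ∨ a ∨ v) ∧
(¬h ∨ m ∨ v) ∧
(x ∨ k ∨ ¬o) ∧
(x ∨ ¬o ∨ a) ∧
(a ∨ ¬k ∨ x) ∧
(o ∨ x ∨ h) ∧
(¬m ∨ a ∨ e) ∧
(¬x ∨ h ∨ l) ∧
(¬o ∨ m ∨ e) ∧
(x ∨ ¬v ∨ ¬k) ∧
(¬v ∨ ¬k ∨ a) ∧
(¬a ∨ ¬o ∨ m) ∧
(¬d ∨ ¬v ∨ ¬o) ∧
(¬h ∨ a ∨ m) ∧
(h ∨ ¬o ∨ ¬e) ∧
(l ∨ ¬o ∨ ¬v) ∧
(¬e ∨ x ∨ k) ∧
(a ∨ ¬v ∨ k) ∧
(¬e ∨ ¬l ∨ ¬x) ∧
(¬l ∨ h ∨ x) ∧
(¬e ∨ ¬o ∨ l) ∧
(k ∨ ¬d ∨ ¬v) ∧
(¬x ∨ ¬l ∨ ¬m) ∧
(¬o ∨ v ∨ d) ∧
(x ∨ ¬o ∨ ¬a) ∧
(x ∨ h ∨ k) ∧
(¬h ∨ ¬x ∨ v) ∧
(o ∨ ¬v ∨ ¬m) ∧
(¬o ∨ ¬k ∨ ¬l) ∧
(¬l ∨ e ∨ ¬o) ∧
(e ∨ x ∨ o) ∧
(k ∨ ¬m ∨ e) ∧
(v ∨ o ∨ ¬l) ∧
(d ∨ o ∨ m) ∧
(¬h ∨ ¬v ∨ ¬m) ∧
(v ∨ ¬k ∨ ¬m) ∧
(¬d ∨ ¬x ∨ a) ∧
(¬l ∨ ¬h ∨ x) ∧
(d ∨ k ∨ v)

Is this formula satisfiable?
No

No, the formula is not satisfiable.

No assignment of truth values to the variables can make all 43 clauses true simultaneously.

The formula is UNSAT (unsatisfiable).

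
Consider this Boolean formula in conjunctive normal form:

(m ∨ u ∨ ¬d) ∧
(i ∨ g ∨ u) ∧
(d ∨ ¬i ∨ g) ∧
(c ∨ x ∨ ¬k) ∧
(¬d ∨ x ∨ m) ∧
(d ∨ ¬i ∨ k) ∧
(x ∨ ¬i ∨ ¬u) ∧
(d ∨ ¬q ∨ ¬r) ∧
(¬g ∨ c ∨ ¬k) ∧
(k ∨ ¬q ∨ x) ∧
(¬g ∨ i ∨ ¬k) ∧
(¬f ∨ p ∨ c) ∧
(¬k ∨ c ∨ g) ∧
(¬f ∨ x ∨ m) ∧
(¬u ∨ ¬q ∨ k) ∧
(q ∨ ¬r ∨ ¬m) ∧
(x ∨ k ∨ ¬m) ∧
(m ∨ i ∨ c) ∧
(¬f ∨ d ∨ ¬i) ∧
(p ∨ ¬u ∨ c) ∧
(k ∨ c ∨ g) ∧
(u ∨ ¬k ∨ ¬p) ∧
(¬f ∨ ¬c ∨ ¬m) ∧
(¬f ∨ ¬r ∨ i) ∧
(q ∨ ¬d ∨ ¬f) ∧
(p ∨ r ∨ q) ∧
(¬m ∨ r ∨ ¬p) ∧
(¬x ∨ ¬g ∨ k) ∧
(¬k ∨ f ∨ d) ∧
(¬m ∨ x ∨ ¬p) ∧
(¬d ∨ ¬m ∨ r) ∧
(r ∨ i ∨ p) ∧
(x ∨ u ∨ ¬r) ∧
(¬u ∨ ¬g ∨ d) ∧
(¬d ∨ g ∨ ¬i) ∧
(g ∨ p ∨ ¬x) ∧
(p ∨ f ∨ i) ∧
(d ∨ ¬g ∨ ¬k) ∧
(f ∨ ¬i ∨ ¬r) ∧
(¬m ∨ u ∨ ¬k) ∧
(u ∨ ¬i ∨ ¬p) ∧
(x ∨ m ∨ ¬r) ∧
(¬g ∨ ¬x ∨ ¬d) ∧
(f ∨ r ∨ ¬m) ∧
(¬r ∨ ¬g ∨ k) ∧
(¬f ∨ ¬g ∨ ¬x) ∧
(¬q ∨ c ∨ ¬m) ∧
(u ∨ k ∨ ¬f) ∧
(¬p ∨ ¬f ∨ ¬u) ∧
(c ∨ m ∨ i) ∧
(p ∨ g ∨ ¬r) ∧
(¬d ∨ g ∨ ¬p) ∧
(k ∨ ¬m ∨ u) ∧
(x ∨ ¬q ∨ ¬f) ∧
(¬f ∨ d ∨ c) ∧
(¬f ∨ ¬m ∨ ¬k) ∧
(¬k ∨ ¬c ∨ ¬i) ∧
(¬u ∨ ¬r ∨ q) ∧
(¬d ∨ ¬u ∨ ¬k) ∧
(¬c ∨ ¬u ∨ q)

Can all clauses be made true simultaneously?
Yes

Yes, the formula is satisfiable.

One satisfying assignment is: r=False, m=False, x=False, p=True, q=False, d=False, i=False, k=False, f=False, c=True, g=True, u=False

Verification: With this assignment, all 60 clauses evaluate to true.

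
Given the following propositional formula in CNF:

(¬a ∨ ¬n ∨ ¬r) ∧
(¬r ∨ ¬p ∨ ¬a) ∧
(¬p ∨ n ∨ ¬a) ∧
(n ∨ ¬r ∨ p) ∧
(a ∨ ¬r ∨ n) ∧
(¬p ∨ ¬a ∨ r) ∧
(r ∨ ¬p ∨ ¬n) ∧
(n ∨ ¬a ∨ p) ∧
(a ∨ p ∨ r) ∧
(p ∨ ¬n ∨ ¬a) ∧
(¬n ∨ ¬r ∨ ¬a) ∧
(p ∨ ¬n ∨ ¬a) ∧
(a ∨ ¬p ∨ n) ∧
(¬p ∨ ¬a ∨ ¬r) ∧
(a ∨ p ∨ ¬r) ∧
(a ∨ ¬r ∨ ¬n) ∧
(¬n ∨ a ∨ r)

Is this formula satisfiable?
No

No, the formula is not satisfiable.

No assignment of truth values to the variables can make all 17 clauses true simultaneously.

The formula is UNSAT (unsatisfiable).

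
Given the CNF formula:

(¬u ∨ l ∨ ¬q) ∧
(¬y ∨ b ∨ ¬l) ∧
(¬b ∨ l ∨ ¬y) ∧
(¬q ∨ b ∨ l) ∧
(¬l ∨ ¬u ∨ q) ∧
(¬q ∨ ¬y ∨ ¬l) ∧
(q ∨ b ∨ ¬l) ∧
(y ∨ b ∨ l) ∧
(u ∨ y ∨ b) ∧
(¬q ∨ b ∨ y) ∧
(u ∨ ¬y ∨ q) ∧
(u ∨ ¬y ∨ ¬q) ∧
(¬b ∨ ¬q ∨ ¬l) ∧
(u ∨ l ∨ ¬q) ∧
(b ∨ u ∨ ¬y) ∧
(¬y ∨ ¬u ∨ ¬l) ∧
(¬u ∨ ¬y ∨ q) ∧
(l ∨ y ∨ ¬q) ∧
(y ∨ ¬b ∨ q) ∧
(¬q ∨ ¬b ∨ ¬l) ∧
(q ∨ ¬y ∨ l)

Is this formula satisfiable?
No

No, the formula is not satisfiable.

No assignment of truth values to the variables can make all 21 clauses true simultaneously.

The formula is UNSAT (unsatisfiable).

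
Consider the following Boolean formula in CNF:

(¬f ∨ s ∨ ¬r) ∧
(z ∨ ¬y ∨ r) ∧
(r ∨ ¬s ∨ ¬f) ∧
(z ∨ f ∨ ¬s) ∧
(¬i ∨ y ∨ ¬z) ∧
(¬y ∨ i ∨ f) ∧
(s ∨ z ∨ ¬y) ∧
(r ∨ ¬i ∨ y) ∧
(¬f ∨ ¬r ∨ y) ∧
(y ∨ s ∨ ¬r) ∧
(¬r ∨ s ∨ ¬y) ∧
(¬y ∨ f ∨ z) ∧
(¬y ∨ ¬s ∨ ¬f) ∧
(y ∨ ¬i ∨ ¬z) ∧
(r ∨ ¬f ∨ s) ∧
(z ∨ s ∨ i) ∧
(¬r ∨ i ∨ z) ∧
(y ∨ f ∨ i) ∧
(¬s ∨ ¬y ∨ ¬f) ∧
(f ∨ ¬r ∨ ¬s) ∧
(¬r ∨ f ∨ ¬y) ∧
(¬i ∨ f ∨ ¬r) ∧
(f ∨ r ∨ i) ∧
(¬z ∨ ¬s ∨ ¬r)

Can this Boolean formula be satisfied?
Yes

Yes, the formula is satisfiable.

One satisfying assignment is: r=False, z=True, f=False, y=True, s=False, i=True

Verification: With this assignment, all 24 clauses evaluate to true.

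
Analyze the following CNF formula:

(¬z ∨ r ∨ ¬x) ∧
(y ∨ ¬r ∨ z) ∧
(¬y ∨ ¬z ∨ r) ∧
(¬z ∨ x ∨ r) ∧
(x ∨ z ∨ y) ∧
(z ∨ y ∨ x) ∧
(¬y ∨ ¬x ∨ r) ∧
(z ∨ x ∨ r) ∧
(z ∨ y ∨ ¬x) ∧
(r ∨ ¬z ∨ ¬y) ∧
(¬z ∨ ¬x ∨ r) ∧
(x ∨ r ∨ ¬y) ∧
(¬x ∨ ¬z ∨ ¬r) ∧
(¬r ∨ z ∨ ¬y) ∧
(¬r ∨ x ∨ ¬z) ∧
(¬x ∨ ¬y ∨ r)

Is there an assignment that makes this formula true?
No

No, the formula is not satisfiable.

No assignment of truth values to the variables can make all 16 clauses true simultaneously.

The formula is UNSAT (unsatisfiable).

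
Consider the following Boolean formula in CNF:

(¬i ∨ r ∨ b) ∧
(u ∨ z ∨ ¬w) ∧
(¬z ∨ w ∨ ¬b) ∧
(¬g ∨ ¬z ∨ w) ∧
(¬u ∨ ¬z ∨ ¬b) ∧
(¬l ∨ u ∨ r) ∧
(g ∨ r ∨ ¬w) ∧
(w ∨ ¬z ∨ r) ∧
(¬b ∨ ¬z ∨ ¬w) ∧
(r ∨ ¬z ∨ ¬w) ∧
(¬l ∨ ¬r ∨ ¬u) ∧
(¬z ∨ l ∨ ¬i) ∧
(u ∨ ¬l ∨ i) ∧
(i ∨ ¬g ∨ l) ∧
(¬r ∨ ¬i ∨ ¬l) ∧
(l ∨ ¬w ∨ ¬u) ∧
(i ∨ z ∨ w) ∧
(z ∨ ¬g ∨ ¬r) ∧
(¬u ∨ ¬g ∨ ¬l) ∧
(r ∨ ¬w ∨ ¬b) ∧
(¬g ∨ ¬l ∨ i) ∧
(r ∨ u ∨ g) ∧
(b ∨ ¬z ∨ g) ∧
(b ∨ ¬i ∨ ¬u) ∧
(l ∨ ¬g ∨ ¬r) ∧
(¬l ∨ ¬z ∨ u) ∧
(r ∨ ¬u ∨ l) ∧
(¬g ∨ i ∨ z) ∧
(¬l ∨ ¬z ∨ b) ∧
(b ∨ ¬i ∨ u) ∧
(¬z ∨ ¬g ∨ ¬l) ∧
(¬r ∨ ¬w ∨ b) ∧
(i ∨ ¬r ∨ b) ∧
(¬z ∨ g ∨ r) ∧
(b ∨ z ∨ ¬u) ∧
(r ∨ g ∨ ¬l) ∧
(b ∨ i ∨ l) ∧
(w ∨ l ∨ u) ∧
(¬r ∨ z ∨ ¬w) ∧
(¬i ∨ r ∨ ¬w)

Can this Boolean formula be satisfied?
Yes

Yes, the formula is satisfiable.

One satisfying assignment is: u=True, z=False, i=True, w=False, l=False, g=False, b=True, r=True

Verification: With this assignment, all 40 clauses evaluate to true.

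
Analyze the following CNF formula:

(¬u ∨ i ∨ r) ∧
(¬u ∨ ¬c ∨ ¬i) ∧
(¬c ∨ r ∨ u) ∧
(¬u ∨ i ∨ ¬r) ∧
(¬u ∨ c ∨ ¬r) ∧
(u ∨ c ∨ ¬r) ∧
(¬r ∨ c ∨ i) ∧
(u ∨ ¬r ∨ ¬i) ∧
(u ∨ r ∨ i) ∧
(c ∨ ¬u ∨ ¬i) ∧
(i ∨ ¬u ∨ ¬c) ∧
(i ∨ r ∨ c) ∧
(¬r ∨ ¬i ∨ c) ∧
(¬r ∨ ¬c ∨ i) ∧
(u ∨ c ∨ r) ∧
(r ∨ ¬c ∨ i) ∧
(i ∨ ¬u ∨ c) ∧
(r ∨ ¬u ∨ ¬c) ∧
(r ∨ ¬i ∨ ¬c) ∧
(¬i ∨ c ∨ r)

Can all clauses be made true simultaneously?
No

No, the formula is not satisfiable.

No assignment of truth values to the variables can make all 20 clauses true simultaneously.

The formula is UNSAT (unsatisfiable).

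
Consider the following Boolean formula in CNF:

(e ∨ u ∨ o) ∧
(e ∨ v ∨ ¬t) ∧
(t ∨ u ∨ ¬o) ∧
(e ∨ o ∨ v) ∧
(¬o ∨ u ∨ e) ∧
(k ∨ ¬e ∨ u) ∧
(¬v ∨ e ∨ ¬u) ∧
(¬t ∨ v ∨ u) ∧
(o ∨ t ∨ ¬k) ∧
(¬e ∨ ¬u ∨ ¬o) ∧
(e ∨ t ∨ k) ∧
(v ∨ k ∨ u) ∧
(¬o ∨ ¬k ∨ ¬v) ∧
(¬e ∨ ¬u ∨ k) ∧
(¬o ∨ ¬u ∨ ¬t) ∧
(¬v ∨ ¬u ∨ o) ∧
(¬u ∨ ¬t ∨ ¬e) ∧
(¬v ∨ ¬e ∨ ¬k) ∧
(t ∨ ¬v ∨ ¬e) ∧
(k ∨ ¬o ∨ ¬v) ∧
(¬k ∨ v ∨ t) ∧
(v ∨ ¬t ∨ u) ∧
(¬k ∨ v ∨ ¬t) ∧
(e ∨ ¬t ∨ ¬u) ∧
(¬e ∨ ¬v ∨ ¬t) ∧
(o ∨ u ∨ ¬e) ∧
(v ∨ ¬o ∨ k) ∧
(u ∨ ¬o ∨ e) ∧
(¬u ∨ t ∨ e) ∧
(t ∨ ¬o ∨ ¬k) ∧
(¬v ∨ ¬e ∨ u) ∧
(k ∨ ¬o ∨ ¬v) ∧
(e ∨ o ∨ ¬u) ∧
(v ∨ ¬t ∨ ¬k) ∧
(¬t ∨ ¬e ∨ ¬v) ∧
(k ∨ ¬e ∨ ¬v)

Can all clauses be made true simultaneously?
No

No, the formula is not satisfiable.

No assignment of truth values to the variables can make all 36 clauses true simultaneously.

The formula is UNSAT (unsatisfiable).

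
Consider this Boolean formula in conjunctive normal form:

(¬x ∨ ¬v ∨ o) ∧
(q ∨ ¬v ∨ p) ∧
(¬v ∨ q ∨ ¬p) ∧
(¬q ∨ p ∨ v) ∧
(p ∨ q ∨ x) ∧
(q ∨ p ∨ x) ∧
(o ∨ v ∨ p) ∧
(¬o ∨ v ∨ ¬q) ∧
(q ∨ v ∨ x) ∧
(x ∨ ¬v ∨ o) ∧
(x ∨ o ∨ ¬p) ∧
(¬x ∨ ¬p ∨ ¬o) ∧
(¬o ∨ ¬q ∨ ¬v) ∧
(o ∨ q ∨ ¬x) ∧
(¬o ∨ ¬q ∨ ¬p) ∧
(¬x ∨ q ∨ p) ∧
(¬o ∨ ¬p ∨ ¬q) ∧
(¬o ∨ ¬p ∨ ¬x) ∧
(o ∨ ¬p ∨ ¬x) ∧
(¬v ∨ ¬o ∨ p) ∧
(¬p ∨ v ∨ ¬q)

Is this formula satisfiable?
No

No, the formula is not satisfiable.

No assignment of truth values to the variables can make all 21 clauses true simultaneously.

The formula is UNSAT (unsatisfiable).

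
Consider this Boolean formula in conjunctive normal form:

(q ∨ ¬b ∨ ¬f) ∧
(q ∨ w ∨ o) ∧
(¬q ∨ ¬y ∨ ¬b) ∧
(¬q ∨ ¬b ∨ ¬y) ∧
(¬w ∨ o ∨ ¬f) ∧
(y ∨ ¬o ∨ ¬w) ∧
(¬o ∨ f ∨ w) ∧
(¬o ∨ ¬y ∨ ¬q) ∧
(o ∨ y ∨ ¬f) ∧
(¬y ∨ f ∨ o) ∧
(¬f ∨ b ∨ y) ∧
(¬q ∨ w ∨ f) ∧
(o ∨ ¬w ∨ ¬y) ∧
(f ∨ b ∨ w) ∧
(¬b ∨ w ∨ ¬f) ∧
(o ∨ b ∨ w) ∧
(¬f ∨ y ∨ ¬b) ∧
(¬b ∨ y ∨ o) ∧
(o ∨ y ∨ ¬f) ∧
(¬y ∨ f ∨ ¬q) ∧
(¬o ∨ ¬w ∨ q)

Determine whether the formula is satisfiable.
Yes

Yes, the formula is satisfiable.

One satisfying assignment is: o=False, w=True, q=False, y=False, b=False, f=False

Verification: With this assignment, all 21 clauses evaluate to true.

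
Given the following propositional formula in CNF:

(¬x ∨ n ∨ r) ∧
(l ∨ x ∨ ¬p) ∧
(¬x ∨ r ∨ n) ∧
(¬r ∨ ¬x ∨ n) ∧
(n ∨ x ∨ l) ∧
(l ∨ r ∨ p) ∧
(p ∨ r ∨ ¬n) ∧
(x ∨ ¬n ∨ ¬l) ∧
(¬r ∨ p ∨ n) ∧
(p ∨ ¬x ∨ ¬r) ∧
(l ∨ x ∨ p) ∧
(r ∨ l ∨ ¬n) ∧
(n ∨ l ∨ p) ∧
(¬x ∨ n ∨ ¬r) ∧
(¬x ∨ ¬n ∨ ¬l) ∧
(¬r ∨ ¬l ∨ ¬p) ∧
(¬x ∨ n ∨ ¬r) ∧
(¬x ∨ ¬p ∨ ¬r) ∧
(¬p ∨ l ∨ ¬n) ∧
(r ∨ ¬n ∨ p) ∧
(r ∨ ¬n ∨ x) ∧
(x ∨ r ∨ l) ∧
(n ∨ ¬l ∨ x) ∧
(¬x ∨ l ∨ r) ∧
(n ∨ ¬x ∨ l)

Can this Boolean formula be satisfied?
No

No, the formula is not satisfiable.

No assignment of truth values to the variables can make all 25 clauses true simultaneously.

The formula is UNSAT (unsatisfiable).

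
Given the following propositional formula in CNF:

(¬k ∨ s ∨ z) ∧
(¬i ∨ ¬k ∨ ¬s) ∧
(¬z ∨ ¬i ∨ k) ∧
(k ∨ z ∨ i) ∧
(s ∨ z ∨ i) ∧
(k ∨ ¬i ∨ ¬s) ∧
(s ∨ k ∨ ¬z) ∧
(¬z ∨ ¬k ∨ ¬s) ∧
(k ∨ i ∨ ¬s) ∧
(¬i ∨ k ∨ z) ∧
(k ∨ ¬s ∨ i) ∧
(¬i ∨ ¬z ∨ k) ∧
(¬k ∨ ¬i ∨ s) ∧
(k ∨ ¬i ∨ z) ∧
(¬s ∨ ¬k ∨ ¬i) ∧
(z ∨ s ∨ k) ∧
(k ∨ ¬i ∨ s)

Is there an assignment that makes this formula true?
Yes

Yes, the formula is satisfiable.

One satisfying assignment is: s=False, i=False, k=True, z=True

Verification: With this assignment, all 17 clauses evaluate to true.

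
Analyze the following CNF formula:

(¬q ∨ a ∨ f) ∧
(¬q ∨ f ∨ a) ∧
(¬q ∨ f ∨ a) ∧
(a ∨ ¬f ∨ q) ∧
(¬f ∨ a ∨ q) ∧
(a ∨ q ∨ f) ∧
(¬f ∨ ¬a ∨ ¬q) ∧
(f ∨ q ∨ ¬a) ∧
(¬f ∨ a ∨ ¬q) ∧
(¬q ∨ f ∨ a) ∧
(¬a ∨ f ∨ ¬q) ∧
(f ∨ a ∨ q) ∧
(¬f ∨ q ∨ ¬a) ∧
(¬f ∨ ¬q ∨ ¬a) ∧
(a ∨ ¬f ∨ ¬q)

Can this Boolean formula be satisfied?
No

No, the formula is not satisfiable.

No assignment of truth values to the variables can make all 15 clauses true simultaneously.

The formula is UNSAT (unsatisfiable).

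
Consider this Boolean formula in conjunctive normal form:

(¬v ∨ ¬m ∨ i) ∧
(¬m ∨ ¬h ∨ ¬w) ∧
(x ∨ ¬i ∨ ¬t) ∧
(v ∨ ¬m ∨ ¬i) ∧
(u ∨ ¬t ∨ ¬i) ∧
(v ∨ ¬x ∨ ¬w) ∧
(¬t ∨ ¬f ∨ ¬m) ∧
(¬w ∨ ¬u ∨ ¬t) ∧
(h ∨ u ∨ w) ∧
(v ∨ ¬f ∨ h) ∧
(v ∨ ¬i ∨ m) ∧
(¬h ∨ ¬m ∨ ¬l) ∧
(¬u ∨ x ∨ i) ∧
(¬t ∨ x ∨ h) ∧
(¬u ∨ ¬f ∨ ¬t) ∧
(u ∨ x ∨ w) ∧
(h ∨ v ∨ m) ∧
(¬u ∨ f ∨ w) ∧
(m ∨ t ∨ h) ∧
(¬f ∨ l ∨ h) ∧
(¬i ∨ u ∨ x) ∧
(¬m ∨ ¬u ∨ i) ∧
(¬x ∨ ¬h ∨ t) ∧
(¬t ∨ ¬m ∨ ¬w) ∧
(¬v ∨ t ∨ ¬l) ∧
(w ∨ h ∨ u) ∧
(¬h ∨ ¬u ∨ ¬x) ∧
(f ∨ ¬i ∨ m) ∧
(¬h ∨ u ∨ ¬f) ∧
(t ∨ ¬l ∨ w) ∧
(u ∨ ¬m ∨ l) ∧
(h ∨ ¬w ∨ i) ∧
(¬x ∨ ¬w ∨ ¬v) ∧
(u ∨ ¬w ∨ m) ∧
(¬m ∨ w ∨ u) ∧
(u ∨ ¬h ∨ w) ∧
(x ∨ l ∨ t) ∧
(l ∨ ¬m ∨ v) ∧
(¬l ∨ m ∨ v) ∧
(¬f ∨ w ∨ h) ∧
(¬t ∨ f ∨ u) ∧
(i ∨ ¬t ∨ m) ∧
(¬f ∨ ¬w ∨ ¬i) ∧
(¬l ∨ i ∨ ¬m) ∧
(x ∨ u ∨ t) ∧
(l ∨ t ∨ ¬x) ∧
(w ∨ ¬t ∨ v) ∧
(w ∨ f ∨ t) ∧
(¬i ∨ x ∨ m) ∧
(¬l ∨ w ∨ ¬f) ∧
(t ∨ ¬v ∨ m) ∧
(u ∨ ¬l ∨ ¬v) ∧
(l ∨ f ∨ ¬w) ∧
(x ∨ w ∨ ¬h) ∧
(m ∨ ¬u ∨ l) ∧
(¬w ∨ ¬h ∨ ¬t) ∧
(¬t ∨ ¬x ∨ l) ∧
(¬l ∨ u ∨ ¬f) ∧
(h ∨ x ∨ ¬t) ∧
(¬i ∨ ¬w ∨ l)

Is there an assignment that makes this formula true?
No

No, the formula is not satisfiable.

No assignment of truth values to the variables can make all 60 clauses true simultaneously.

The formula is UNSAT (unsatisfiable).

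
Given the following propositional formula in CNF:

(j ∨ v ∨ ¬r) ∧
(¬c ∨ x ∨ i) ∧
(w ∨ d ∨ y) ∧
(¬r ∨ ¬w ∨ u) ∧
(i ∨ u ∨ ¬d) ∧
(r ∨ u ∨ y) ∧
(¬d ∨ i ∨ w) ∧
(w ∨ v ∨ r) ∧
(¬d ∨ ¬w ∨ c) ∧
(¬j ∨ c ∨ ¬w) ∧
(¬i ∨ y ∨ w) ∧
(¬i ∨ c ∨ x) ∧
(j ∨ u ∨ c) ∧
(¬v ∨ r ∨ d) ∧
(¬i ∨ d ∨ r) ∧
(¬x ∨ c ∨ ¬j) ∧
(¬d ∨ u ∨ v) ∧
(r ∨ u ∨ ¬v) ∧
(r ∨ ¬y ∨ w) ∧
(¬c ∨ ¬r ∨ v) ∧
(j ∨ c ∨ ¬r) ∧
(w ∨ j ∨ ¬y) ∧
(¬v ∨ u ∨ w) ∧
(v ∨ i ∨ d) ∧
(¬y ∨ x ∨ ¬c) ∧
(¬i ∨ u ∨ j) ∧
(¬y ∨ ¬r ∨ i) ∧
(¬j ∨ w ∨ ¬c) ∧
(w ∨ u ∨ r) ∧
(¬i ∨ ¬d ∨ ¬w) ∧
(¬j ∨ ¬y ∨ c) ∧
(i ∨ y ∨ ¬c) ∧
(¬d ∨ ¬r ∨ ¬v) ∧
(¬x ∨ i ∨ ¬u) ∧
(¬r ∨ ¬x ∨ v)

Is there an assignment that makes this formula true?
Yes

Yes, the formula is satisfiable.

One satisfying assignment is: v=True, x=False, i=True, r=True, u=True, d=False, c=True, j=False, w=True, y=False

Verification: With this assignment, all 35 clauses evaluate to true.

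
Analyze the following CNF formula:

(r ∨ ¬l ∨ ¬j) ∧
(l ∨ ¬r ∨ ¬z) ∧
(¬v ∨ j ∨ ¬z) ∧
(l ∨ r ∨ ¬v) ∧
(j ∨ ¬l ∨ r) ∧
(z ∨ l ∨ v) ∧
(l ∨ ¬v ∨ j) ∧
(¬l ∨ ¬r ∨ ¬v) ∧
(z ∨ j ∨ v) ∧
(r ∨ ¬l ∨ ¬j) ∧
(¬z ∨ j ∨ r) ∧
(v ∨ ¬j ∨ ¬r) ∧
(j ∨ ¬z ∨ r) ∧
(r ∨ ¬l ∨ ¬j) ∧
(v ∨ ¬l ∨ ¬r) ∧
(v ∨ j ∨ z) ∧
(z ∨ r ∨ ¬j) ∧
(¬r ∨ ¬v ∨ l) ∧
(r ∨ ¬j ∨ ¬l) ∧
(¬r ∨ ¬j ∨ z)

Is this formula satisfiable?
Yes

Yes, the formula is satisfiable.

One satisfying assignment is: r=False, l=False, z=True, j=True, v=False

Verification: With this assignment, all 20 clauses evaluate to true.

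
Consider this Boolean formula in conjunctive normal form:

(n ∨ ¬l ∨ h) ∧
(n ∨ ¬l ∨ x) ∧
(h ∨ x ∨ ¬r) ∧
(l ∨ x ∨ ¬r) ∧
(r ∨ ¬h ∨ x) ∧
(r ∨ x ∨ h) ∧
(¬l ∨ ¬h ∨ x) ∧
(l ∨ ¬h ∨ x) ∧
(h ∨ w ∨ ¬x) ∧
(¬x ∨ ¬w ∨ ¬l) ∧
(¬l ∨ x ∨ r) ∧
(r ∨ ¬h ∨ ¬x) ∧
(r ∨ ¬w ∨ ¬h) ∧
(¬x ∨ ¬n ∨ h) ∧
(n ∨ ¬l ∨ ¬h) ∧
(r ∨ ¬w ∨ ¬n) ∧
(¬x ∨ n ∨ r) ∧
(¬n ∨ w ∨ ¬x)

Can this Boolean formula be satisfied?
Yes

Yes, the formula is satisfiable.

One satisfying assignment is: x=True, w=True, n=False, l=False, r=True, h=True

Verification: With this assignment, all 18 clauses evaluate to true.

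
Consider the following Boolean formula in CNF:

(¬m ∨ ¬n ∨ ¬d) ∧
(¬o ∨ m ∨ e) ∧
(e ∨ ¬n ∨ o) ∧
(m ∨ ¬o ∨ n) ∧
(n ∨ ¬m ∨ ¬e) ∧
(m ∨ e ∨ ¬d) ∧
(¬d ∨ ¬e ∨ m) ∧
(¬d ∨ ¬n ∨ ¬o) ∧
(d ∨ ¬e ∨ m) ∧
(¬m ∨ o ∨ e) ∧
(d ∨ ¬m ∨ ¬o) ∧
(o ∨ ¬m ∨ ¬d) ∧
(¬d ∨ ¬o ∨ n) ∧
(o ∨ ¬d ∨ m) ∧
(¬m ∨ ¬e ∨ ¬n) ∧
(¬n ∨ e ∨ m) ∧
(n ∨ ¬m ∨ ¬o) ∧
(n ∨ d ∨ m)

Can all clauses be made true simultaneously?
No

No, the formula is not satisfiable.

No assignment of truth values to the variables can make all 18 clauses true simultaneously.

The formula is UNSAT (unsatisfiable).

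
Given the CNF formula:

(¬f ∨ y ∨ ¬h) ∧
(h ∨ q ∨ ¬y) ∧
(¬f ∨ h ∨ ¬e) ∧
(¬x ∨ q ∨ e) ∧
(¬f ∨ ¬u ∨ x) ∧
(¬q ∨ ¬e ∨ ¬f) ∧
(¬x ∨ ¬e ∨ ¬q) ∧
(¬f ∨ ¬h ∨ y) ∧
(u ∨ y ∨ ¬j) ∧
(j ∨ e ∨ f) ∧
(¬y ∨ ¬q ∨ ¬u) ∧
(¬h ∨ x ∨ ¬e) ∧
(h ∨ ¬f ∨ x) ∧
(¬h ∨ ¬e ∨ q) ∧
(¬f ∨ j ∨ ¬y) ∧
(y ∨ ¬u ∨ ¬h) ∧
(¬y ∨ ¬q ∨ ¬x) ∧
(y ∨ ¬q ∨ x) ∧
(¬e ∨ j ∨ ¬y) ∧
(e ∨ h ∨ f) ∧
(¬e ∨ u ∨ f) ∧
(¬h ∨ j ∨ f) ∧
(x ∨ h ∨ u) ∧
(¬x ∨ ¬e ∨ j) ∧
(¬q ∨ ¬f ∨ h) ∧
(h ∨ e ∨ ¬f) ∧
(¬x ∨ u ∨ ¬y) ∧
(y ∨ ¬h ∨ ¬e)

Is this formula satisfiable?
Yes

Yes, the formula is satisfiable.

One satisfying assignment is: h=False, f=False, u=True, j=False, e=True, q=False, y=False, x=False

Verification: With this assignment, all 28 clauses evaluate to true.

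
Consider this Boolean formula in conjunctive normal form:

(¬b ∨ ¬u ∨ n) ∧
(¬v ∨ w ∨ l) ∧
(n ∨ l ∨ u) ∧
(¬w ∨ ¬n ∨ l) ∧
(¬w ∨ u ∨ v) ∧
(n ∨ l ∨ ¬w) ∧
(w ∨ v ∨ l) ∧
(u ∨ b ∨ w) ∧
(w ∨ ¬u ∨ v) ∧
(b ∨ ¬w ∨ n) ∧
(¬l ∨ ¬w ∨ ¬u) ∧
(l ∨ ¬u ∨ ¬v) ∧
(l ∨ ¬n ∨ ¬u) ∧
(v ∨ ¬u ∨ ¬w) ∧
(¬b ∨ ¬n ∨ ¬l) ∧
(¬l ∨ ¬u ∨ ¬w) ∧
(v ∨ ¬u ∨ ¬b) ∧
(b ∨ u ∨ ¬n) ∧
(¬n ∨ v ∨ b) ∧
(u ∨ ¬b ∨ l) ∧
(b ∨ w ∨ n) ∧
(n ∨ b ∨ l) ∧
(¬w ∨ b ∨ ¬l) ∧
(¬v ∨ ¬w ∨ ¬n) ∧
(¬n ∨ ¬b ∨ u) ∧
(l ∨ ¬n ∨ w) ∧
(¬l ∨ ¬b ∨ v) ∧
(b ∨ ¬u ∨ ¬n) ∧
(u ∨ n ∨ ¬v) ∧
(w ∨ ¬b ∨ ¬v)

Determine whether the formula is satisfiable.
No

No, the formula is not satisfiable.

No assignment of truth values to the variables can make all 30 clauses true simultaneously.

The formula is UNSAT (unsatisfiable).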